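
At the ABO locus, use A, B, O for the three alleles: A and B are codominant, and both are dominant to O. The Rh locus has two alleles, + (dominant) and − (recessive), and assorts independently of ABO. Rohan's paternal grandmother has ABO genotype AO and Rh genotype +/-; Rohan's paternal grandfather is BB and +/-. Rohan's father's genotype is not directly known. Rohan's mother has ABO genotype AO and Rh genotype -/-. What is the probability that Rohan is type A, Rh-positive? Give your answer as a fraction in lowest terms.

3/16

Rohan's father's ABO genotype from AO × BB: 1/2 AB, 1/2 BO.
Crossing each possibility with the mother AO and summing P(type A): 1/2·1/2 + 1/2·1/4 = 3/8.
Similarly for Rh via the father's Rh distribution: P(Rh+) = 1/2.
Independent loci: 3/8 × 1/2 = 3/16.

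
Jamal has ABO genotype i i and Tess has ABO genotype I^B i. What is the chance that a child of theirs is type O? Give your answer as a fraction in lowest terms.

ABO cross i i × I^B i → offspring phenotypes: 1/2 O, 1/2 B.
So P(type O) = 1/2.

1/2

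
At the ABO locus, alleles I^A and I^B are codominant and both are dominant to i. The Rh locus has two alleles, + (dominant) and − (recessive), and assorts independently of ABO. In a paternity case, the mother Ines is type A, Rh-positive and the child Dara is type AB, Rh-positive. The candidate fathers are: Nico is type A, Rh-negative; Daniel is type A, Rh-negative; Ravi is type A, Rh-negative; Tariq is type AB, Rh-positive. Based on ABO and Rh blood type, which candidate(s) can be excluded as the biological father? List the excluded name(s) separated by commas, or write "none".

Nico, Daniel, Ravi

A candidate is excluded only if no genotype consistent with his phenotype could produce a type AB, Rh-positive child with a type A, Rh-positive mother.
Nico (type A, Rh-): no genotype consistent with that phenotype can produce a type-AB Rh+ child with a type-A mother.
Daniel (type A, Rh-): no genotype consistent with that phenotype can produce a type-AB Rh+ child with a type-A mother.
Ravi (type A, Rh-): no genotype consistent with that phenotype can produce a type-AB Rh+ child with a type-A mother.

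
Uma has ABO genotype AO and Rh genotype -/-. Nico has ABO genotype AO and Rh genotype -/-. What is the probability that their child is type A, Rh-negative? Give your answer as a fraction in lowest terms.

3/4

ABO cross AO × AO → offspring phenotypes: 1/4 O, 3/4 A.
Rh cross -/- × -/- → 1 Rh-.
Independent loci: P(type A, Rh-negative) = 3/4 × 1 = 3/4.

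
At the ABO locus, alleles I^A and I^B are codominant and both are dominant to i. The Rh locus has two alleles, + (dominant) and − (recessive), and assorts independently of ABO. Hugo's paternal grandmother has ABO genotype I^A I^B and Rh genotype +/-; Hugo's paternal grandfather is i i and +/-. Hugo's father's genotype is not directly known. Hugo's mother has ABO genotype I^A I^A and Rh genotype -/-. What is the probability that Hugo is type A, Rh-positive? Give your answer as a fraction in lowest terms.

Hugo's father's ABO genotype from I^A I^B × i i: 1/2 I^A i, 1/2 I^B i.
Crossing each possibility with the mother I^A I^A and summing P(type A): 1/2·1 + 1/2·1/2 = 3/4.
Similarly for Rh via the father's Rh distribution: P(Rh+) = 1/2.
Independent loci: 3/4 × 1/2 = 3/8.

3/8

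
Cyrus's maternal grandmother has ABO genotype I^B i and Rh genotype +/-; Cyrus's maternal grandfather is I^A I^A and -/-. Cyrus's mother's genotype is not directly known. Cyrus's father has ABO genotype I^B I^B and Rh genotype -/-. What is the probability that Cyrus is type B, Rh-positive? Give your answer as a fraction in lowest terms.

1/8

Cyrus's mother's ABO genotype from I^B i × I^A I^A: 1/2 I^A I^B, 1/2 I^A i.
Crossing each possibility with the father I^B I^B and summing P(type B): 1/2·1/2 + 1/2·1/2 = 1/2.
Similarly for Rh via the mother's Rh distribution: P(Rh+) = 1/4.
Independent loci: 1/2 × 1/4 = 1/8.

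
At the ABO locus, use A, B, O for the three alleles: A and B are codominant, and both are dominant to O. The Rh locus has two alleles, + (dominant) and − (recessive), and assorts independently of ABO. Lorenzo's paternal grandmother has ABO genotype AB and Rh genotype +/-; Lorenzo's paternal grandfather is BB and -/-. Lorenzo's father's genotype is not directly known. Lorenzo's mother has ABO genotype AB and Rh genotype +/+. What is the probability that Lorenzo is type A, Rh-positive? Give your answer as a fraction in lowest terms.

Lorenzo's father's ABO genotype from AB × BB: 1/2 AB, 1/2 BB.
Crossing each possibility with the mother AB and summing P(type A): 1/2·1/4 + 1/2·0 = 1/8.
Similarly for Rh via the father's Rh distribution: P(Rh+) = 1.
Independent loci: 1/8 × 1 = 1/8.

1/8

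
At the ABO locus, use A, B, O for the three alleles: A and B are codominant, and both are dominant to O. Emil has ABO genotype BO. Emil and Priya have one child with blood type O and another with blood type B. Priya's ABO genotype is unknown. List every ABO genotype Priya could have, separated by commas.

AO, BO, OO

For each candidate genotype of Priya, check whether crossing it with BO can produce every observed child phenotype.
  AA → possible child types {A, AB} ✗
  AB → possible child types {A, B, AB} ✗
  AO → possible child types {O, A, B, AB} ✓
  BB → possible child types {B} ✗
  BO → possible child types {O, B} ✓
  OO → possible child types {O, B} ✓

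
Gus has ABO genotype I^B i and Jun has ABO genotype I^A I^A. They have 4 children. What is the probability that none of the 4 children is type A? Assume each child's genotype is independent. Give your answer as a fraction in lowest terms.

1/16

ABO cross I^B i × I^A I^A → 1/2 A, 1/2 AB.
So P(type A) = 1/2 per child.
P(not type A) = 1/2 for one child; (1/2)^4 = 1/16.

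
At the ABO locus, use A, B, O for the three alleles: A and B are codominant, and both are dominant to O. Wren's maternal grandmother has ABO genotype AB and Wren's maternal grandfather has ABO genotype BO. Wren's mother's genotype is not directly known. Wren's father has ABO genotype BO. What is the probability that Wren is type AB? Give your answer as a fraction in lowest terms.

Wren's mother's ABO genotype from AB × BO: 1/4 AB, 1/4 AO, 1/4 BB, 1/4 BO.
Crossing each possibility with the father BO and summing P(type AB): 1/4·1/4 + 1/4·1/4 + 1/4·0 + 1/4·0 = 1/8.

1/8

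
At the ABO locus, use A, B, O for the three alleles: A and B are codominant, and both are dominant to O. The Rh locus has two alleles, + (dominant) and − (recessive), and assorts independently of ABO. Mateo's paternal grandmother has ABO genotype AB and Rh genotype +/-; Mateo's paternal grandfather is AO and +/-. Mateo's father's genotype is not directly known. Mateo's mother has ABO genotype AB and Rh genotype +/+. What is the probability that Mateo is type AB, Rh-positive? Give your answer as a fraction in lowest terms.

3/8

Mateo's father's ABO genotype from AB × AO: 1/4 AA, 1/4 AB, 1/4 AO, 1/4 BO.
Crossing each possibility with the mother AB and summing P(type AB): 1/4·1/2 + 1/4·1/2 + 1/4·1/4 + 1/4·1/4 = 3/8.
Similarly for Rh via the father's Rh distribution: P(Rh+) = 1.
Independent loci: 3/8 × 1 = 3/8.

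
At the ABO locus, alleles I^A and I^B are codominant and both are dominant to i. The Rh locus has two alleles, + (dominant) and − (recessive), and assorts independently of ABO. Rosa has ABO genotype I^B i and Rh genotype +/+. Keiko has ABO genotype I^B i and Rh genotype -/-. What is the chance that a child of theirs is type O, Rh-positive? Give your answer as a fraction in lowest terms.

ABO cross I^B i × I^B i → offspring phenotypes: 1/4 O, 3/4 B.
Rh cross +/+ × -/- → 1 Rh+.
Independent loci: P(type O, Rh-positive) = 1/4 × 1 = 1/4.

1/4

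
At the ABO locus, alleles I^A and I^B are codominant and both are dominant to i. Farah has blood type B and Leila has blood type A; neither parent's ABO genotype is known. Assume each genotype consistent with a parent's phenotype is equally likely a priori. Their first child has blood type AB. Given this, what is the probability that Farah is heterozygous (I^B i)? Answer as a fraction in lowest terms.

1/3

Possible genotypes: Farah ∈ {I^B I^B, I^B i}; Leila ∈ {I^A I^A, I^A i}.
Weight each parental genotype pair by prior × P(type-AB child):
  I^B I^B × I^A I^A: posterior weight 4/9.
  I^B I^B × I^A i: posterior weight 2/9.
  I^B i × I^A I^A: posterior weight 2/9.
  I^B i × I^A i: posterior weight 1/9.
Sum the posterior weight over pairs where Farah is I^B i: 1/3.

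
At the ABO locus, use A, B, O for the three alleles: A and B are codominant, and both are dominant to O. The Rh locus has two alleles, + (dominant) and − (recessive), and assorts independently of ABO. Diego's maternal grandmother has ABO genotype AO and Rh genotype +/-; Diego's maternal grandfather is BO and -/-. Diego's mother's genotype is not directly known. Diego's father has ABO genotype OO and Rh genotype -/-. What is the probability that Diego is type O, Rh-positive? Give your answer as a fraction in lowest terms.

1/8

Diego's mother's ABO genotype from AO × BO: 1/4 AB, 1/4 AO, 1/4 BO, 1/4 OO.
Crossing each possibility with the father OO and summing P(type O): 1/4·0 + 1/4·1/2 + 1/4·1/2 + 1/4·1 = 1/2.
Similarly for Rh via the mother's Rh distribution: P(Rh+) = 1/4.
Independent loci: 1/2 × 1/4 = 1/8.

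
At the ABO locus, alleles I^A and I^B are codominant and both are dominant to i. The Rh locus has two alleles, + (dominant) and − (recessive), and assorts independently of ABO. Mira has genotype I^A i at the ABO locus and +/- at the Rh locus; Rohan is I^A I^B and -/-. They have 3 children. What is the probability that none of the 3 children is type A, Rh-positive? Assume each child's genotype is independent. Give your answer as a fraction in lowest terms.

ABO cross I^A i × I^A I^B → 1/2 A, 1/4 B, 1/4 AB.
Rh cross +/- × -/- → 1/2 Rh+, 1/2 Rh-; so P(type A, Rh-positive) = 1/2 × 1/2 = 1/4 per child.
P(not type A, Rh-positive) = 3/4 for one child; (3/4)^3 = 27/64.

27/64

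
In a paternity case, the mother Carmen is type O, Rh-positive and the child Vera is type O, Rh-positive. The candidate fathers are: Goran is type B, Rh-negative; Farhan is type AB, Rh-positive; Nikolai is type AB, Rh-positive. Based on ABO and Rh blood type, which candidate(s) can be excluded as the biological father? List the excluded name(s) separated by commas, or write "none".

Farhan, Nikolai

A candidate is excluded only if no genotype consistent with his phenotype could produce a type O, Rh-positive child with a type O, Rh-positive mother.
Farhan (type AB, Rh+): no genotype consistent with that phenotype can produce a type-O Rh+ child with a type-O mother.
Nikolai (type AB, Rh+): no genotype consistent with that phenotype can produce a type-O Rh+ child with a type-O mother.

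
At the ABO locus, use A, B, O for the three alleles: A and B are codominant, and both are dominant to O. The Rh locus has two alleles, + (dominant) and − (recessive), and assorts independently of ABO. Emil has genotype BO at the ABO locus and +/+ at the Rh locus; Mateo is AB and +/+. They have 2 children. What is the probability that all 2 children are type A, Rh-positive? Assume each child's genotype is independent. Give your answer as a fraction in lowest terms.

1/16

ABO cross BO × AB → 1/4 A, 1/2 B, 1/4 AB.
Rh cross +/+ × +/+ → 1 Rh+; so P(type A, Rh-positive) = 1/4 × 1 = 1/4 per child.
All 2 independent: (1/4)^2 = 1/16.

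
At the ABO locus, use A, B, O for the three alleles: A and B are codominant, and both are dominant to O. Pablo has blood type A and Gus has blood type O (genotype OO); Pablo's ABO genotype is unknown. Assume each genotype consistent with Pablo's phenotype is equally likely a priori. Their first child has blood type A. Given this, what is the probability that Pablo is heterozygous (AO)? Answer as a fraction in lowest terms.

Possible genotypes: Pablo ∈ {AA, AO}; Gus ∈ {OO}.
Weight each parental genotype pair by prior × P(type-A child):
  AA × OO: posterior weight 2/3.
  AO × OO: posterior weight 1/3.
Sum the posterior weight over pairs where Pablo is AO: 1/3.

1/3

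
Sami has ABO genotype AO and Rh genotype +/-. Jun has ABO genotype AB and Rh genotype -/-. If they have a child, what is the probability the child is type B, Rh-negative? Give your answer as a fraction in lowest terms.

ABO cross AO × AB → offspring phenotypes: 1/2 A, 1/4 B, 1/4 AB.
Rh cross +/- × -/- → 1/2 Rh+, 1/2 Rh-.
Independent loci: P(type B, Rh-negative) = 1/4 × 1/2 = 1/8.

1/8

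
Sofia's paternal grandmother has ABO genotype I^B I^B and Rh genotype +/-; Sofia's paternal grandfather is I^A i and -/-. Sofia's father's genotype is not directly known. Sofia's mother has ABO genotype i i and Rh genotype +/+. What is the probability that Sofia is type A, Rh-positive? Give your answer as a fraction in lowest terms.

Sofia's father's ABO genotype from I^B I^B × I^A i: 1/2 I^A I^B, 1/2 I^B i.
Crossing each possibility with the mother i i and summing P(type A): 1/2·1/2 + 1/2·0 = 1/4.
Similarly for Rh via the father's Rh distribution: P(Rh+) = 1.
Independent loci: 1/4 × 1 = 1/4.

1/4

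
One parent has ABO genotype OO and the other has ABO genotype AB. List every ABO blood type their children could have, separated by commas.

A, B

Gametes from OO × AB give offspring ABO genotypes AO, BO, i.e. phenotypes A, B.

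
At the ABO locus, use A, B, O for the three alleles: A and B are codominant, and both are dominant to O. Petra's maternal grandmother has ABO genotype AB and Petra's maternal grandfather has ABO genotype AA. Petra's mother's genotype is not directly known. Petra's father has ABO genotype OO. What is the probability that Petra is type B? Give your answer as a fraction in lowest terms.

Petra's mother's ABO genotype from AB × AA: 1/2 AA, 1/2 AB.
Crossing each possibility with the father OO and summing P(type B): 1/2·0 + 1/2·1/2 = 1/4.

1/4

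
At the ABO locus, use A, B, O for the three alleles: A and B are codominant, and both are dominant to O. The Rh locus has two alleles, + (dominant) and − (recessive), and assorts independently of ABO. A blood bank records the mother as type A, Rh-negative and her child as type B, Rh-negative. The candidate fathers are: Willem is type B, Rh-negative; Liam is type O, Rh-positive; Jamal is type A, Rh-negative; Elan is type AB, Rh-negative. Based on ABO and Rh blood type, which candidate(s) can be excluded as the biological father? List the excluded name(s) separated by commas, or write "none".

A candidate is excluded only if no genotype consistent with his phenotype could produce a type B, Rh-negative child with a type A, Rh-negative mother.
Liam (type O, Rh+): no genotype consistent with that phenotype can produce a type-B Rh- child with a type-A mother.
Jamal (type A, Rh-): no genotype consistent with that phenotype can produce a type-B Rh- child with a type-A mother.

Liam, Jamal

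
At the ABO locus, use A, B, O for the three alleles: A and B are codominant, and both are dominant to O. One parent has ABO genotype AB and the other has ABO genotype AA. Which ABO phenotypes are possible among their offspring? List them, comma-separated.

A, AB

Gametes from AB × AA give offspring ABO genotypes AA, AB, i.e. phenotypes A, AB.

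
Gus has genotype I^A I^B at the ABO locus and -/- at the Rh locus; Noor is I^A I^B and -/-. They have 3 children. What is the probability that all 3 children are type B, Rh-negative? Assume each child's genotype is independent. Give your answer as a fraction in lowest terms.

1/64

ABO cross I^A I^B × I^A I^B → 1/4 A, 1/4 B, 1/2 AB.
Rh cross -/- × -/- → 1 Rh-; so P(type B, Rh-negative) = 1/4 × 1 = 1/4 per child.
All 3 independent: (1/4)^3 = 1/64.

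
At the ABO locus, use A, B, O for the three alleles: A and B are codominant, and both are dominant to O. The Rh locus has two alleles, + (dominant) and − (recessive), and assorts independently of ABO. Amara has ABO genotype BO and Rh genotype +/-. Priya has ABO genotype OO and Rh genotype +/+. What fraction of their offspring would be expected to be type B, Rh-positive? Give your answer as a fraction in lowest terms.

1/2

ABO cross BO × OO → offspring phenotypes: 1/2 O, 1/2 B.
Rh cross +/- × +/+ → 1 Rh+.
Independent loci: P(type B, Rh-positive) = 1/2 × 1 = 1/2.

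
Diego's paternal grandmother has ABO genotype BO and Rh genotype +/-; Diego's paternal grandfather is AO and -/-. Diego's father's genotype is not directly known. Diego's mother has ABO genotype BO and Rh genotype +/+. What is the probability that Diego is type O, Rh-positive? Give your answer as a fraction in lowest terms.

1/4

Diego's father's ABO genotype from BO × AO: 1/4 AB, 1/4 AO, 1/4 BO, 1/4 OO.
Crossing each possibility with the mother BO and summing P(type O): 1/4·0 + 1/4·1/4 + 1/4·1/4 + 1/4·1/2 = 1/4.
Similarly for Rh via the father's Rh distribution: P(Rh+) = 1.
Independent loci: 1/4 × 1 = 1/4.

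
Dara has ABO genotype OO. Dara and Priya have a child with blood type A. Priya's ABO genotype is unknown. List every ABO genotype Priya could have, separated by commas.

AA, AB, AO

For each candidate genotype of Priya, check whether crossing it with OO can produce every observed child phenotype.
  AA → possible child types {A} ✓
  AB → possible child types {A, B} ✓
  AO → possible child types {O, A} ✓
  BB → possible child types {B} ✗
  BO → possible child types {O, B} ✗
  OO → possible child types {O} ✗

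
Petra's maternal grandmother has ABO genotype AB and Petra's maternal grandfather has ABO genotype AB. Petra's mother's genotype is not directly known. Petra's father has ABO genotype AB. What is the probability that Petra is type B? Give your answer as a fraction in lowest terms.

1/4

Petra's mother's ABO genotype from AB × AB: 1/4 AA, 1/2 AB, 1/4 BB.
Crossing each possibility with the father AB and summing P(type B): 1/4·0 + 1/2·1/4 + 1/4·1/2 = 1/4.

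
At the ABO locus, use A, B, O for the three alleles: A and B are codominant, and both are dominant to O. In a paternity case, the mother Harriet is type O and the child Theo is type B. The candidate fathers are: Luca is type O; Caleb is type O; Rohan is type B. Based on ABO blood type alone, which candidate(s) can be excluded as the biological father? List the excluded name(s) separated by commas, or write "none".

Luca, Caleb

A candidate is excluded only if no genotype consistent with his phenotype could produce a type B child with a type O mother.
Luca (type O): no genotype consistent with that phenotype can produce a type-B child with a type-O mother.
Caleb (type O): no genotype consistent with that phenotype can produce a type-B child with a type-O mother.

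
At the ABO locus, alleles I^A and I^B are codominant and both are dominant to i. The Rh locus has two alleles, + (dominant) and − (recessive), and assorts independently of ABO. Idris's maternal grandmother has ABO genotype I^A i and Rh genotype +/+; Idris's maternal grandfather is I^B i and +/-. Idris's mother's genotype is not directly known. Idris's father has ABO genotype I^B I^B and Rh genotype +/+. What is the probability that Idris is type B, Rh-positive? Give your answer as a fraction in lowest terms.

3/4

Idris's mother's ABO genotype from I^A i × I^B i: 1/4 I^A I^B, 1/4 I^A i, 1/4 I^B i, 1/4 i i.
Crossing each possibility with the father I^B I^B and summing P(type B): 1/4·1/2 + 1/4·1/2 + 1/4·1 + 1/4·1 = 3/4.
Similarly for Rh via the mother's Rh distribution: P(Rh+) = 1.
Independent loci: 3/4 × 1 = 3/4.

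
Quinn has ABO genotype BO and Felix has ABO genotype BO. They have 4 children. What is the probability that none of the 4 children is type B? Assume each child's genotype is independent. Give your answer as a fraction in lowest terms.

ABO cross BO × BO → 1/4 O, 3/4 B.
So P(type B) = 3/4 per child.
P(not type B) = 1/4 for one child; (1/4)^4 = 1/256.

1/256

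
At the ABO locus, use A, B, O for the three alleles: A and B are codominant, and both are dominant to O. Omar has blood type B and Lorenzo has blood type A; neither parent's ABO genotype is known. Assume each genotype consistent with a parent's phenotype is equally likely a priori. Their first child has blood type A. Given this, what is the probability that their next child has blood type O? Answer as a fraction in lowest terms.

Possible genotypes: Omar ∈ {BB, BO}; Lorenzo ∈ {AA, AO}.
Weight each parental genotype pair by prior × P(type-A child):
  BO × AA: posterior weight 2/3; P(next child type O) = 0.
  BO × AO: posterior weight 1/3; P(next child type O) = 1/4.
Weighted sum = 1/12.

1/12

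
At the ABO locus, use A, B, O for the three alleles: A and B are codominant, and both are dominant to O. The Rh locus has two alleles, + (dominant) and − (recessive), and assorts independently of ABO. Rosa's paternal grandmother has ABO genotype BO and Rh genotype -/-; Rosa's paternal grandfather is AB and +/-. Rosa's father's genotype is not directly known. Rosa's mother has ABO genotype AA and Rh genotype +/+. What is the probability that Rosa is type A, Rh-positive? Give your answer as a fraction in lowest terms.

Rosa's father's ABO genotype from BO × AB: 1/4 AB, 1/4 AO, 1/4 BB, 1/4 BO.
Crossing each possibility with the mother AA and summing P(type A): 1/4·1/2 + 1/4·1 + 1/4·0 + 1/4·1/2 = 1/2.
Similarly for Rh via the father's Rh distribution: P(Rh+) = 1.
Independent loci: 1/2 × 1 = 1/2.

1/2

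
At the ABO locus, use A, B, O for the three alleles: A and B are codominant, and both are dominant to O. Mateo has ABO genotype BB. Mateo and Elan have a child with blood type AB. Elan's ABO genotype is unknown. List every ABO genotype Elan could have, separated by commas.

AA, AB, AO

For each candidate genotype of Elan, check whether crossing it with BB can produce every observed child phenotype.
  AA → possible child types {AB} ✓
  AB → possible child types {B, AB} ✓
  AO → possible child types {B, AB} ✓
  BB → possible child types {B} ✗
  BO → possible child types {B} ✗
  OO → possible child types {B} ✗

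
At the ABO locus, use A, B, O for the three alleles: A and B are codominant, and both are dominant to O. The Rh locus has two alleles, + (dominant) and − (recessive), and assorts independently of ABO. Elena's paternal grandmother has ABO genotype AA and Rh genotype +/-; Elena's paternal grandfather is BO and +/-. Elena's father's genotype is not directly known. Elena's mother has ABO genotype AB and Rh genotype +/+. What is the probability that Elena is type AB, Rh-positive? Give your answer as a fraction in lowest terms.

3/8

Elena's father's ABO genotype from AA × BO: 1/2 AB, 1/2 AO.
Crossing each possibility with the mother AB and summing P(type AB): 1/2·1/2 + 1/2·1/4 = 3/8.
Similarly for Rh via the father's Rh distribution: P(Rh+) = 1.
Independent loci: 3/8 × 1 = 3/8.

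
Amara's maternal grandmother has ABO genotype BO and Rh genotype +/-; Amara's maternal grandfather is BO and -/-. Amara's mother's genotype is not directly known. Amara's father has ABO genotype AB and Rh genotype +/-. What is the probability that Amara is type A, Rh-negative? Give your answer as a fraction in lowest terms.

3/32

Amara's mother's ABO genotype from BO × BO: 1/4 BB, 1/2 BO, 1/4 OO.
Crossing each possibility with the father AB and summing P(type A): 1/4·0 + 1/2·1/4 + 1/4·1/2 = 1/4.
Similarly for Rh via the mother's Rh distribution: P(Rh-) = 3/8.
Independent loci: 1/4 × 3/8 = 3/32.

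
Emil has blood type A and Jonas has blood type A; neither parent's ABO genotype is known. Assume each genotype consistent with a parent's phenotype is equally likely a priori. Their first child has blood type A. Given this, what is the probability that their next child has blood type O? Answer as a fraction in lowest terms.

Possible genotypes: Emil ∈ {AA, AO}; Jonas ∈ {AA, AO}.
Weight each parental genotype pair by prior × P(type-A child):
  AA × AA: posterior weight 4/15; P(next child type O) = 0.
  AA × AO: posterior weight 4/15; P(next child type O) = 0.
  AO × AA: posterior weight 4/15; P(next child type O) = 0.
  AO × AO: posterior weight 1/5; P(next child type O) = 1/4.
Weighted sum = 1/20.

1/20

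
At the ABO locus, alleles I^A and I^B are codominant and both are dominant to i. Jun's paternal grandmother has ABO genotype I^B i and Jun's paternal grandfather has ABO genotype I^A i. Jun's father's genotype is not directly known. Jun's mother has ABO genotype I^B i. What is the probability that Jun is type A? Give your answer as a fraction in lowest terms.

1/8

Jun's father's ABO genotype from I^B i × I^A i: 1/4 I^A I^B, 1/4 I^A i, 1/4 I^B i, 1/4 i i.
Crossing each possibility with the mother I^B i and summing P(type A): 1/4·1/4 + 1/4·1/4 + 1/4·0 + 1/4·0 = 1/8.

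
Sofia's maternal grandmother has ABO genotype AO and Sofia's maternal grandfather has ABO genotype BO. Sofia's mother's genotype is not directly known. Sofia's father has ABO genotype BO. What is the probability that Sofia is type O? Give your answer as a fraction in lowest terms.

Sofia's mother's ABO genotype from AO × BO: 1/4 AB, 1/4 AO, 1/4 BO, 1/4 OO.
Crossing each possibility with the father BO and summing P(type O): 1/4·0 + 1/4·1/4 + 1/4·1/4 + 1/4·1/2 = 1/4.

1/4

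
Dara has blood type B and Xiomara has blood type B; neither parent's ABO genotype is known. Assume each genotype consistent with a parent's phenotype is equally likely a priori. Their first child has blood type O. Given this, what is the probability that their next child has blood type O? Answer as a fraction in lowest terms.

1/4

Possible genotypes: Dara ∈ {I^B I^B, I^B i}; Xiomara ∈ {I^B I^B, I^B i}.
Weight each parental genotype pair by prior × P(type-O child):
  I^B i × I^B i: posterior weight 1; P(next child type O) = 1/4.
Weighted sum = 1/4.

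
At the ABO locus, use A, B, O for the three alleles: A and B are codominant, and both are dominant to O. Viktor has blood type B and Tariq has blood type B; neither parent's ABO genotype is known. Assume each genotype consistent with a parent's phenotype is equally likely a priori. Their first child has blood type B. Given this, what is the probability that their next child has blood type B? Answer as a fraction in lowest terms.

19/20

Possible genotypes: Viktor ∈ {BB, BO}; Tariq ∈ {BB, BO}.
Weight each parental genotype pair by prior × P(type-B child):
  BB × BB: posterior weight 4/15; P(next child type B) = 1.
  BB × BO: posterior weight 4/15; P(next child type B) = 1.
  BO × BB: posterior weight 4/15; P(next child type B) = 1.
  BO × BO: posterior weight 1/5; P(next child type B) = 3/4.
Weighted sum = 19/20.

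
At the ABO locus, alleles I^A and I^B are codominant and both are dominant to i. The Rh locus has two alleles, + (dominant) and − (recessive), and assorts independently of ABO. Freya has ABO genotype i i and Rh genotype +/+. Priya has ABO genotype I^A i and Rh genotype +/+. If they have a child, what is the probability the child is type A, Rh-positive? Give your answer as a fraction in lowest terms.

1/2

ABO cross i i × I^A i → offspring phenotypes: 1/2 O, 1/2 A.
Rh cross +/+ × +/+ → 1 Rh+.
Independent loci: P(type A, Rh-positive) = 1/2 × 1 = 1/2.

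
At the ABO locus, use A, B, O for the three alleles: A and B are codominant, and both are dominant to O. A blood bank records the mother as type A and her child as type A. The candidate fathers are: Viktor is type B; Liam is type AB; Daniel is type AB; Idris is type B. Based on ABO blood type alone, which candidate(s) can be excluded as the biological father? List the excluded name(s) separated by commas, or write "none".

none

A candidate is excluded only if no genotype consistent with his phenotype could produce a type A child with a type A mother.
Every candidate has at least one consistent genotype combination, so none can be excluded.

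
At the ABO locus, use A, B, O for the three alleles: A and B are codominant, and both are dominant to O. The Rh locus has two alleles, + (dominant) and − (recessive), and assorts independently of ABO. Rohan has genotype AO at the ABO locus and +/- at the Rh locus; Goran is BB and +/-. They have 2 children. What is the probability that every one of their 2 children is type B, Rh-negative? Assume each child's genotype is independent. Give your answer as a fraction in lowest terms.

1/64

ABO cross AO × BB → 1/2 B, 1/2 AB.
Rh cross +/- × +/- → 3/4 Rh+, 1/4 Rh-; so P(type B, Rh-negative) = 1/2 × 1/4 = 1/8 per child.
All 2 independent: (1/8)^2 = 1/64.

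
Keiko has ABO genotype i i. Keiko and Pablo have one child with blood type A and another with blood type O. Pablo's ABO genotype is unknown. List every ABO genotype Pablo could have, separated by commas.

I^A i

For each candidate genotype of Pablo, check whether crossing it with i i can produce every observed child phenotype.
  I^A I^A → possible child types {A} ✗
  I^A I^B → possible child types {A, B} ✗
  I^A i → possible child types {O, A} ✓
  I^B I^B → possible child types {B} ✗
  I^B i → possible child types {O, B} ✗
  i i → possible child types {O} ✗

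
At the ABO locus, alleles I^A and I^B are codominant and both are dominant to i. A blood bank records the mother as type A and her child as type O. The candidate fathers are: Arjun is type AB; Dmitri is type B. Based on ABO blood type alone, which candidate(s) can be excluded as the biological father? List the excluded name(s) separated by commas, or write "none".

Arjun

A candidate is excluded only if no genotype consistent with his phenotype could produce a type O child with a type A mother.
Arjun (type AB): no genotype consistent with that phenotype can produce a type-O child with a type-A mother.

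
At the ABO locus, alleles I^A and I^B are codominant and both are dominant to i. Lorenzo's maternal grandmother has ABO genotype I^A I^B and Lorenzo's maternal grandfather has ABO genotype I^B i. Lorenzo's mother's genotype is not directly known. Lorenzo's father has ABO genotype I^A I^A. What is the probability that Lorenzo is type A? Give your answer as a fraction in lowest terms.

1/2

Lorenzo's mother's ABO genotype from I^A I^B × I^B i: 1/4 I^A I^B, 1/4 I^A i, 1/4 I^B I^B, 1/4 I^B i.
Crossing each possibility with the father I^A I^A and summing P(type A): 1/4·1/2 + 1/4·1 + 1/4·0 + 1/4·1/2 = 1/2.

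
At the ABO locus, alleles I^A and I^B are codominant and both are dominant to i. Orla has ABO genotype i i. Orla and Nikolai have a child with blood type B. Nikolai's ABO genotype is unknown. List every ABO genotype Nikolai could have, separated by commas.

I^A I^B, I^B I^B, I^B i

For each candidate genotype of Nikolai, check whether crossing it with i i can produce every observed child phenotype.
  I^A I^A → possible child types {A} ✗
  I^A I^B → possible child types {A, B} ✓
  I^A i → possible child types {O, A} ✗
  I^B I^B → possible child types {B} ✓
  I^B i → possible child types {O, B} ✓
  i i → possible child types {O} ✗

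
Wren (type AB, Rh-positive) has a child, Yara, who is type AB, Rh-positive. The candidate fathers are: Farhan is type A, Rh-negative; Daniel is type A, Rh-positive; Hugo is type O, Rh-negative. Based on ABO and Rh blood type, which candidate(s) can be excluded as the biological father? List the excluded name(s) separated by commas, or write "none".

A candidate is excluded only if no genotype consistent with his phenotype could produce a type AB, Rh-positive child with a type AB, Rh-positive mother.
Hugo (type O, Rh-): no genotype consistent with that phenotype can produce a type-AB Rh+ child with a type-AB mother.

Hugo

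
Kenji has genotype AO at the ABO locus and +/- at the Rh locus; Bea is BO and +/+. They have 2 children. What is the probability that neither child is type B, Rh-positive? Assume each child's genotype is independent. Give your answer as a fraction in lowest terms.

9/16

ABO cross AO × BO → 1/4 O, 1/4 A, 1/4 B, 1/4 AB.
Rh cross +/- × +/+ → 1 Rh+; so P(type B, Rh-positive) = 1/4 × 1 = 1/4 per child.
P(not type B, Rh-positive) = 3/4 for one child; (3/4)^2 = 9/16.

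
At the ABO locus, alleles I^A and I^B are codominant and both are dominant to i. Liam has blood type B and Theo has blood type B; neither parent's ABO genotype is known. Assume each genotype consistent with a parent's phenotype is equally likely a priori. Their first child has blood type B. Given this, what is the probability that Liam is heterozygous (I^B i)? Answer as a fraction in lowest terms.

Possible genotypes: Liam ∈ {I^B I^B, I^B i}; Theo ∈ {I^B I^B, I^B i}.
Weight each parental genotype pair by prior × P(type-B child):
  I^B I^B × I^B I^B: posterior weight 4/15.
  I^B I^B × I^B i: posterior weight 4/15.
  I^B i × I^B I^B: posterior weight 4/15.
  I^B i × I^B i: posterior weight 1/5.
Sum the posterior weight over pairs where Liam is I^B i: 7/15.

7/15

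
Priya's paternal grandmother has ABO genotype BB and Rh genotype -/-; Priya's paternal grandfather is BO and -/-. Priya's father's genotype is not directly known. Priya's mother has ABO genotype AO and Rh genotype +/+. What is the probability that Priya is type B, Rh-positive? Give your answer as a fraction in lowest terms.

Priya's father's ABO genotype from BB × BO: 1/2 BB, 1/2 BO.
Crossing each possibility with the mother AO and summing P(type B): 1/2·1/2 + 1/2·1/4 = 3/8.
Similarly for Rh via the father's Rh distribution: P(Rh+) = 1.
Independent loci: 3/8 × 1 = 3/8.

3/8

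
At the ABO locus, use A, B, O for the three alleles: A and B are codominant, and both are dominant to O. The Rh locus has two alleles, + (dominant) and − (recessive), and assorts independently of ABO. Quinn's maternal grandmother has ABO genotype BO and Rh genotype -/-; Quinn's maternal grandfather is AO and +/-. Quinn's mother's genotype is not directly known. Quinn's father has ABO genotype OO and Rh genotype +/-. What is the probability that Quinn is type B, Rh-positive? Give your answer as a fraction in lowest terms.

5/32

Quinn's mother's ABO genotype from BO × AO: 1/4 AB, 1/4 AO, 1/4 BO, 1/4 OO.
Crossing each possibility with the father OO and summing P(type B): 1/4·1/2 + 1/4·0 + 1/4·1/2 + 1/4·0 = 1/4.
Similarly for Rh via the mother's Rh distribution: P(Rh+) = 5/8.
Independent loci: 1/4 × 5/8 = 5/32.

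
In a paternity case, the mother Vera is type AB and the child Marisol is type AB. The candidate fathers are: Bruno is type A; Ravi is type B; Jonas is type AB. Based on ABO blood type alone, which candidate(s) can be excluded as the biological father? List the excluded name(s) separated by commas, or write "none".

A candidate is excluded only if no genotype consistent with his phenotype could produce a type AB child with a type AB mother.
Every candidate has at least one consistent genotype combination, so none can be excluded.

none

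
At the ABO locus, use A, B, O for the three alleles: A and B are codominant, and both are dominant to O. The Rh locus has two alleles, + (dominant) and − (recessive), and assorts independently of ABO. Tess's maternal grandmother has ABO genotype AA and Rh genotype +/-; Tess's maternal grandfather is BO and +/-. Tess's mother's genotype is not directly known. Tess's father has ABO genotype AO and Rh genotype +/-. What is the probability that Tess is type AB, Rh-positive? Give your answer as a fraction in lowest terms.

Tess's mother's ABO genotype from AA × BO: 1/2 AB, 1/2 AO.
Crossing each possibility with the father AO and summing P(type AB): 1/2·1/4 + 1/2·0 = 1/8.
Similarly for Rh via the mother's Rh distribution: P(Rh+) = 3/4.
Independent loci: 1/8 × 3/4 = 3/32.

3/32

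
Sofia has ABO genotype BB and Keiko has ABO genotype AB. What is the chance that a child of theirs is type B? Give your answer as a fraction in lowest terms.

ABO cross BB × AB → offspring phenotypes: 1/2 B, 1/2 AB.
So P(type B) = 1/2.

1/2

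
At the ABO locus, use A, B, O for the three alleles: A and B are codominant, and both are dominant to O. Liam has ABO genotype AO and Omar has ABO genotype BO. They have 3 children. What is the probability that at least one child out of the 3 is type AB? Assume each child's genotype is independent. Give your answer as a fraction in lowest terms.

37/64

ABO cross AO × BO → 1/4 O, 1/4 A, 1/4 B, 1/4 AB.
So P(type AB) = 1/4 per child.
P(none) = (3/4)^3 = 27/64; P(at least one) = 1 − 27/64 = 37/64.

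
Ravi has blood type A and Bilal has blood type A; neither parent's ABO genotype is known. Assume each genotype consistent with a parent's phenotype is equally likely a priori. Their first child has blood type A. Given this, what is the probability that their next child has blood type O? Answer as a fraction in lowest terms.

Possible genotypes: Ravi ∈ {I^A I^A, I^A i}; Bilal ∈ {I^A I^A, I^A i}.
Weight each parental genotype pair by prior × P(type-A child):
  I^A I^A × I^A I^A: posterior weight 4/15; P(next child type O) = 0.
  I^A I^A × I^A i: posterior weight 4/15; P(next child type O) = 0.
  I^A i × I^A I^A: posterior weight 4/15; P(next child type O) = 0.
  I^A i × I^A i: posterior weight 1/5; P(next child type O) = 1/4.
Weighted sum = 1/20.

1/20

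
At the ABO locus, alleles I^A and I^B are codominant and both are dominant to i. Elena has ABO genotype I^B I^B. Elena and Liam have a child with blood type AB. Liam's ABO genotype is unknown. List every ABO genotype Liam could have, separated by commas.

For each candidate genotype of Liam, check whether crossing it with I^B I^B can produce every observed child phenotype.
  I^A I^A → possible child types {AB} ✓
  I^A I^B → possible child types {B, AB} ✓
  I^A i → possible child types {B, AB} ✓
  I^B I^B → possible child types {B} ✗
  I^B i → possible child types {B} ✗
  i i → possible child types {B} ✗

I^A I^A, I^A I^B, I^A i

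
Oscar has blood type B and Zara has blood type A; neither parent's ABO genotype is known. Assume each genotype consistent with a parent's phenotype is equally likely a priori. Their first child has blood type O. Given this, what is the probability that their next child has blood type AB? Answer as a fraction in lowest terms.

1/4

Possible genotypes: Oscar ∈ {BB, BO}; Zara ∈ {AA, AO}.
Weight each parental genotype pair by prior × P(type-O child):
  BO × AO: posterior weight 1; P(next child type AB) = 1/4.
Weighted sum = 1/4.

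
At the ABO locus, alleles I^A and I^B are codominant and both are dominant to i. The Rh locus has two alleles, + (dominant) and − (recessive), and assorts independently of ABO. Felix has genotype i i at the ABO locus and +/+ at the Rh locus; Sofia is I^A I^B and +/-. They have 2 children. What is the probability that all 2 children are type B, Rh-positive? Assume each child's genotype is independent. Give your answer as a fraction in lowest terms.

ABO cross i i × I^A I^B → 1/2 A, 1/2 B.
Rh cross +/+ × +/- → 1 Rh+; so P(type B, Rh-positive) = 1/2 × 1 = 1/2 per child.
All 2 independent: (1/2)^2 = 1/4.

1/4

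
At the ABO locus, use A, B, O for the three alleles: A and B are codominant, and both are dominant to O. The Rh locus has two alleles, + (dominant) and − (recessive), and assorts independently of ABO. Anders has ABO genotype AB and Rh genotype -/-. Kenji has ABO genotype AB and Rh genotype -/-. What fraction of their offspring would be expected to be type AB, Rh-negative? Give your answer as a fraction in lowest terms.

1/2

ABO cross AB × AB → offspring phenotypes: 1/4 A, 1/4 B, 1/2 AB.
Rh cross -/- × -/- → 1 Rh-.
Independent loci: P(type AB, Rh-negative) = 1/2 × 1 = 1/2.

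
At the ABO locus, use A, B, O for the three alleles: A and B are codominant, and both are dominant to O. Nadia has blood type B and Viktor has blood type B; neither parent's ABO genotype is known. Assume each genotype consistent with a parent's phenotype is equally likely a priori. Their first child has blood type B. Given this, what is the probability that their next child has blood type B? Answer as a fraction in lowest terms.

Possible genotypes: Nadia ∈ {BB, BO}; Viktor ∈ {BB, BO}.
Weight each parental genotype pair by prior × P(type-B child):
  BB × BB: posterior weight 4/15; P(next child type B) = 1.
  BB × BO: posterior weight 4/15; P(next child type B) = 1.
  BO × BB: posterior weight 4/15; P(next child type B) = 1.
  BO × BO: posterior weight 1/5; P(next child type B) = 3/4.
Weighted sum = 19/20.

19/20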